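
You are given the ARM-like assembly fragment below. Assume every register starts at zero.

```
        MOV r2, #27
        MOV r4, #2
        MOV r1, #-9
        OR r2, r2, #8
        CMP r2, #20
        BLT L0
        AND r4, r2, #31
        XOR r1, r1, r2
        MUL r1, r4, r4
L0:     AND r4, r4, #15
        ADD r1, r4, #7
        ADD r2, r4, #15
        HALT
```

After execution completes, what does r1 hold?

MOV r2, #27 → r2=27
MOV r4, #2 → r4=2
MOV r1, #-9 → r1=-9
OR r2, r2, #8 → r2=27|8=27
CMP r2, #20  (cmp 27,20)
BLT L0: not taken
AND r4, r2, #31 → r4=27&31=27
XOR r1, r1, r2 → r1=(-9)^27=-20
MUL r1, r4, r4 → r1=27*27=729
AND r4, r4, #15 → r4=27&15=11
ADD r1, r4, #7 → r1=11+7=18
ADD r2, r4, #15 → r2=11+15=26
halt.

18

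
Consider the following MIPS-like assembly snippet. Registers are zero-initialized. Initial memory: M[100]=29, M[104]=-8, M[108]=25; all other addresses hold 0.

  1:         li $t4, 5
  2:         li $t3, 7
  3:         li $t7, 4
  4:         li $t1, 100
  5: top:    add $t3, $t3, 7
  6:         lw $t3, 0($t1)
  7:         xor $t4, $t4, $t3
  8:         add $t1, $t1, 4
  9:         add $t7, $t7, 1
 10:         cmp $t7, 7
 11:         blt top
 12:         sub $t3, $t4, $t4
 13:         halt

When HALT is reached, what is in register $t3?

after li $t4, 5: $t4=5
after li $t3, 7: $t3=7
after li $t7, 4: $t7=4
after li $t1, 100: $t1=100
after add $t3, $t3, 7: $t3=7+7=14
after lw $t3, 0($t1): $t3=M[100]=29
after xor $t4, $t4, $t3: $t4=5^29=24
after add $t1, $t1, 4: $t1=100+4=104
after add $t7, $t7, 1: $t7=4+1=5
cmp $t7, 7  (cmp 5,7)
blt top: taken
after add $t3, $t3, 7: $t3=29+7=36
after lw $t3, 0($t1): $t3=M[104]=-8
after xor $t4, $t4, $t3: $t4=24^(-8)=-32
after add $t1, $t1, 4: $t1=104+4=108
after add $t7, $t7, 1: $t7=5+1=6
cmp $t7, 7  (cmp 6,7)
blt top: taken
after add $t3, $t3, 7: $t3=(-8)+7=-1
after lw $t3, 0($t1): $t3=M[108]=25
after xor $t4, $t4, $t3: $t4=(-32)^25=-7
after add $t1, $t1, 4: $t1=108+4=112
after add $t7, $t7, 1: $t7=6+1=7
cmp $t7, 7  (cmp 7,7)
blt top: not taken
after sub $t3, $t4, $t4: $t3=(-7)-(-7)=0
halt.

0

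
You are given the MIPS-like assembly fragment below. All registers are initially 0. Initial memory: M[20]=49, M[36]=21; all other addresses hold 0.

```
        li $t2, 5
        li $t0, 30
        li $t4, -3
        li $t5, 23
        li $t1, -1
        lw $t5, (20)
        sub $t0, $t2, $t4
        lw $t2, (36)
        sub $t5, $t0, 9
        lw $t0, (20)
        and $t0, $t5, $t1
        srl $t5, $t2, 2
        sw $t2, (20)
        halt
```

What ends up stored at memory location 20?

li $t2, 5 → $t2=5
li $t0, 30 → $t0=30
li $t4, -3 → $t4=-3
li $t5, 23 → $t5=23
li $t1, -1 → $t1=-1
lw $t5, (20) → $t5=M[20]=49
sub $t0, $t2, $t4 → $t0=5-(-3)=8
lw $t2, (36) → $t2=M[36]=21
sub $t5, $t0, 9 → $t5=8-9=-1
lw $t0, (20) → $t0=M[20]=49
and $t0, $t5, $t1 → $t0=(-1)&(-1)=-1
srl $t5, $t2, 2 → $t5=21>>2=5
sw $t2, (20) → M[20]=21
halt.

21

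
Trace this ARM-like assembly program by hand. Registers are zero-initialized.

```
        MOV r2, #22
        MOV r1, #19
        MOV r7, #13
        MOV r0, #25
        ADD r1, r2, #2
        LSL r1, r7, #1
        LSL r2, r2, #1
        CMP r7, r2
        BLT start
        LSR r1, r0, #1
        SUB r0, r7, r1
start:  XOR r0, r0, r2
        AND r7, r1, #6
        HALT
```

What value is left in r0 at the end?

53

r2=22
r1=19
r7=13
r0=25
r1=22+2=24
r1=13<<1=26
r2=22<<1=44
CMP r7, r2  (cmp 13,44)
BLT start: taken
r0=25^44=53
r7=26&6=2
halt.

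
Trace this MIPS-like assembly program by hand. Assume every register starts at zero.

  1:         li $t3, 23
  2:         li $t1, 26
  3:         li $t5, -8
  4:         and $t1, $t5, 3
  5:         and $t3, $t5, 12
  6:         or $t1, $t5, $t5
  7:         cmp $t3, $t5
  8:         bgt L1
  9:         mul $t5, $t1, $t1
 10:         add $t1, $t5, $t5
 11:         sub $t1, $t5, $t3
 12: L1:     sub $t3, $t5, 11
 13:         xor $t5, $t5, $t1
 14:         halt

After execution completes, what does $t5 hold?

0

li $t3, 23 → $t3=23
li $t1, 26 → $t1=26
li $t5, -8 → $t5=-8
and $t1, $t5, 3 → $t1=(-8)&3=0
and $t3, $t5, 12 → $t3=(-8)&12=8
or $t1, $t5, $t5 → $t1=(-8)|(-8)=-8
cmp $t3, $t5  (cmp 8,-8)
bgt L1: taken
sub $t3, $t5, 11 → $t3=(-8)-11=-19
xor $t5, $t5, $t1 → $t5=(-8)^(-8)=0
halt.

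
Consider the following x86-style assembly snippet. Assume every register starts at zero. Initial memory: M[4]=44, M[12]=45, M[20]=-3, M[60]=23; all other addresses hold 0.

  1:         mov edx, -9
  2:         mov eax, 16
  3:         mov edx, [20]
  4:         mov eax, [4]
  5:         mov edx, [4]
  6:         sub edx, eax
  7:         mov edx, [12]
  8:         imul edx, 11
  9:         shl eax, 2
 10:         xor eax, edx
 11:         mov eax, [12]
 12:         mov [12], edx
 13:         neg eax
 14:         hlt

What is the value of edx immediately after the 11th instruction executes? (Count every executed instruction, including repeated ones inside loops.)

495

mov edx, -9 → edx=-9
mov eax, 16 → eax=16
mov edx, [20] → edx=M[20]=-3
mov eax, [4] → eax=M[4]=44
mov edx, [4] → edx=M[4]=44
sub edx, eax → edx=44-44=0
mov edx, [12] → edx=M[12]=45
imul edx, 11 → edx=45*11=495
shl eax, 2 → eax=44<<2=176
xor eax, edx → eax=176^495=351
mov eax, [12] → eax=M[12]=45
After step 11: edx = 495.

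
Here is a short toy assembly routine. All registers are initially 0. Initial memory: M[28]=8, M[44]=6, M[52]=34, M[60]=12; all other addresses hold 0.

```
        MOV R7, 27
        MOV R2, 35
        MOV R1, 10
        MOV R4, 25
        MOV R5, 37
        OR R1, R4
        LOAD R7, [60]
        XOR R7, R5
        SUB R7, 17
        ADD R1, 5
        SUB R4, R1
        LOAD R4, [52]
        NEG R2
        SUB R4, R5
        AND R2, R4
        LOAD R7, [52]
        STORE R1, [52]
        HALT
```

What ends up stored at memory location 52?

R7=27
R2=35
R1=10
R4=25
R5=37
R1=10|25=27
R7=M[60]=12
R7=12^37=41
R7=41-17=24
R1=27+5=32
R4=25-32=-7
R4=M[52]=34
R2=-(35)=-35
R4=34-37=-3
R2=(-35)&(-3)=-35
R7=M[52]=34
STORE R1, [52] → M[52]=32
halt.

32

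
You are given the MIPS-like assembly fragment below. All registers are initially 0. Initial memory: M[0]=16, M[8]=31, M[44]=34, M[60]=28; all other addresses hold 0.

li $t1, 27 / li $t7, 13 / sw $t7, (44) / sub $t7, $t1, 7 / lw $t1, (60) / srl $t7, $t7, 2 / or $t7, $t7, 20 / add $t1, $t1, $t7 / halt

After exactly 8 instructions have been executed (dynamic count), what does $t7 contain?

21

li $t1, 27 → $t1=27
li $t7, 13 → $t7=13
sw $t7, (44) → M[44]=13
sub $t7, $t1, 7 → $t7=27-7=20
lw $t1, (60) → $t1=M[60]=28
srl $t7, $t7, 2 → $t7=20>>2=5
or $t7, $t7, 20 → $t7=5|20=21
add $t1, $t1, $t7 → $t1=28+21=49
After step 8: $t7 = 21.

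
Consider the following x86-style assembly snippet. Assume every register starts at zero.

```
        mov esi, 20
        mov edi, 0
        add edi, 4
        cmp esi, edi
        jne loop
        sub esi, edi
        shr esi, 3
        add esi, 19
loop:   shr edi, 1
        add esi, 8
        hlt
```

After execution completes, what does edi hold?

2

mov esi, 20 → esi=20
mov edi, 0 → edi=0
add edi, 4 → edi=0+4=4
cmp esi, edi  (cmp 20,4)
jne loop: taken
shr edi, 1 → edi=4>>1=2
add esi, 8 → esi=20+8=28
halt.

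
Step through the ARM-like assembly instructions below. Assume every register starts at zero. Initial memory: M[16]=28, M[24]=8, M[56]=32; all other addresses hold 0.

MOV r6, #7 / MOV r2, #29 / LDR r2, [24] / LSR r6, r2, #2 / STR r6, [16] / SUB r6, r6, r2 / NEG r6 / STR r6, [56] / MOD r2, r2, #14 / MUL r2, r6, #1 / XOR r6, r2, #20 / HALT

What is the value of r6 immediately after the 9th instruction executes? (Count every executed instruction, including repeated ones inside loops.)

6

after MOV r6, #7: r6=7
after MOV r2, #29: r2=29
after LDR r2, [24]: r2=M[24]=8
after LSR r6, r2, #2: r6=8>>2=2
STR r6, [16] → M[16]=2
after SUB r6, r6, r2: r6=2-8=-6
after NEG r6: r6=-(-6)=6
STR r6, [56] → M[56]=6
after MOD r2, r2, #14: r2=8%14=8
After step 9: r6 = 6.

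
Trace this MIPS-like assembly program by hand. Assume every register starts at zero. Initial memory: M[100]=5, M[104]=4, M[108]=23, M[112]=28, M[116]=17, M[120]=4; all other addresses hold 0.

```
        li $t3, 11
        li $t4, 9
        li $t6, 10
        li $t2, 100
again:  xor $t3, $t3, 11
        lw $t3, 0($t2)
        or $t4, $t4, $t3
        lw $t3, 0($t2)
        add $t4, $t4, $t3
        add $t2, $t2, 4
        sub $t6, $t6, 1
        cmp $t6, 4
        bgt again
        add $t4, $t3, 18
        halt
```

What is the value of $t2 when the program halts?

124

after li $t3, 11: $t3=11
after li $t4, 9: $t4=9
after li $t6, 10: $t6=10
after li $t2, 100: $t2=100
after xor $t3, $t3, 11: $t3=11^11=0
after lw $t3, 0($t2): $t3=M[100]=5
after or $t4, $t4, $t3: $t4=9|5=13
after lw $t3, 0($t2): $t3=M[100]=5
after add $t4, $t4, $t3: $t4=13+5=18
after add $t2, $t2, 4: $t2=100+4=104
after sub $t6, $t6, 1: $t6=10-1=9
cmp $t6, 4  (cmp 9,4)
bgt again: taken
after xor $t3, $t3, 11: $t3=5^11=14
after lw $t3, 0($t2): $t3=M[104]=4
after or $t4, $t4, $t3: $t4=18|4=22
after lw $t3, 0($t2): $t3=M[104]=4
after add $t4, $t4, $t3: $t4=22+4=26
after add $t2, $t2, 4: $t2=104+4=108
after sub $t6, $t6, 1: $t6=9-1=8
cmp $t6, 4  (cmp 8,4)
bgt again: taken
after xor $t3, $t3, 11: $t3=4^11=15
after lw $t3, 0($t2): $t3=M[108]=23
after or $t4, $t4, $t3: $t4=26|23=31
after lw $t3, 0($t2): $t3=M[108]=23
after add $t4, $t4, $t3: $t4=31+23=54
after add $t2, $t2, 4: $t2=108+4=112
after sub $t6, $t6, 1: $t6=8-1=7
cmp $t6, 4  (cmp 7,4)
bgt again: taken
after xor $t3, $t3, 11: $t3=23^11=28
after lw $t3, 0($t2): $t3=M[112]=28
after or $t4, $t4, $t3: $t4=54|28=62
after lw $t3, 0($t2): $t3=M[112]=28
after add $t4, $t4, $t3: $t4=62+28=90
after add $t2, $t2, 4: $t2=112+4=116
after sub $t6, $t6, 1: $t6=7-1=6
cmp $t6, 4  (cmp 6,4)
bgt again: taken
after xor $t3, $t3, 11: $t3=28^11=23
after lw $t3, 0($t2): $t3=M[116]=17
after or $t4, $t4, $t3: $t4=90|17=91
after lw $t3, 0($t2): $t3=M[116]=17
after add $t4, $t4, $t3: $t4=91+17=108
after add $t2, $t2, 4: $t2=116+4=120
after sub $t6, $t6, 1: $t6=6-1=5
cmp $t6, 4  (cmp 5,4)
bgt again: taken
after xor $t3, $t3, 11: $t3=17^11=26
after lw $t3, 0($t2): $t3=M[120]=4
after or $t4, $t4, $t3: $t4=108|4=108
after lw $t3, 0($t2): $t3=M[120]=4
after add $t4, $t4, $t3: $t4=108+4=112
after add $t2, $t2, 4: $t2=120+4=124
after sub $t6, $t6, 1: $t6=5-1=4
cmp $t6, 4  (cmp 4,4)
bgt again: not taken
after add $t4, $t3, 18: $t4=4+18=22
halt.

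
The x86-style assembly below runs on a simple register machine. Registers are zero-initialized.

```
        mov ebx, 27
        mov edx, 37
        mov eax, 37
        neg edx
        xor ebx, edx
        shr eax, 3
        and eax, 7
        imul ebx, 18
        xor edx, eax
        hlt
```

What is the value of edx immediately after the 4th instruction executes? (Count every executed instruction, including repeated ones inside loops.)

ebx=27
edx=37
eax=37
edx=-(37)=-37
After step 4: edx = -37.

-37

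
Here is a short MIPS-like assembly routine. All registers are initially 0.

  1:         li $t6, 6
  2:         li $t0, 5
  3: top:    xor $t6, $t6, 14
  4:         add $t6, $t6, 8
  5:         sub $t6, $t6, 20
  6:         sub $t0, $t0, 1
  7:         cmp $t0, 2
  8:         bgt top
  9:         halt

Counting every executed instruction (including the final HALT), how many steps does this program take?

li $t6, 6 → $t6=6
li $t0, 5 → $t0=5
xor $t6, $t6, 14 → $t6=6^14=8
add $t6, $t6, 8 → $t6=8+8=16
sub $t6, $t6, 20 → $t6=16-20=-4
sub $t0, $t0, 1 → $t0=5-1=4
cmp $t0, 2  (cmp 4,2)
bgt top: taken
xor $t6, $t6, 14 → $t6=(-4)^14=-14
add $t6, $t6, 8 → $t6=(-14)+8=-6
sub $t6, $t6, 20 → $t6=(-6)-20=-26
sub $t0, $t0, 1 → $t0=4-1=3
cmp $t0, 2  (cmp 3,2)
bgt top: taken
xor $t6, $t6, 14 → $t6=(-26)^14=-24
add $t6, $t6, 8 → $t6=(-24)+8=-16
sub $t6, $t6, 20 → $t6=(-16)-20=-36
sub $t0, $t0, 1 → $t0=3-1=2
cmp $t0, 2  (cmp 2,2)
bgt top: not taken
halt.
Total executed instructions: 21.

21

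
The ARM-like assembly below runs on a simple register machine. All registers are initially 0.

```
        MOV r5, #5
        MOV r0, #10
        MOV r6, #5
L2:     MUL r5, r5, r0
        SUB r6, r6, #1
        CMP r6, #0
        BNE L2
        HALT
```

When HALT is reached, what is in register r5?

MOV r5, #5 → r5=5
MOV r0, #10 → r0=10
MOV r6, #5 → r6=5
MUL r5, r5, r0 → r5=5*10=50
SUB r6, r6, #1 → r6=5-1=4
CMP r6, #0  (cmp 4,0)
BNE L2: taken
MUL r5, r5, r0 → r5=50*10=500
SUB r6, r6, #1 → r6=4-1=3
CMP r6, #0  (cmp 3,0)
BNE L2: taken
MUL r5, r5, r0 → r5=500*10=5000
SUB r6, r6, #1 → r6=3-1=2
CMP r6, #0  (cmp 2,0)
BNE L2: taken
MUL r5, r5, r0 → r5=5000*10=50000
SUB r6, r6, #1 → r6=2-1=1
CMP r6, #0  (cmp 1,0)
BNE L2: taken
MUL r5, r5, r0 → r5=50000*10=500000
SUB r6, r6, #1 → r6=1-1=0
CMP r6, #0  (cmp 0,0)
BNE L2: not taken
halt.

500000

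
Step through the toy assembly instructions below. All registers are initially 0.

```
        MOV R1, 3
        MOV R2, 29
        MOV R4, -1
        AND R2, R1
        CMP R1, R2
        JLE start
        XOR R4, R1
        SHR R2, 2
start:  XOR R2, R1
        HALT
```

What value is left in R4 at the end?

-4

R1=3
R2=29
R4=-1
R2=29&3=1
CMP R1, R2  (cmp 3,1)
JLE start: not taken
R4=(-1)^3=-4
R2=1>>2=0
R2=0^3=3
halt.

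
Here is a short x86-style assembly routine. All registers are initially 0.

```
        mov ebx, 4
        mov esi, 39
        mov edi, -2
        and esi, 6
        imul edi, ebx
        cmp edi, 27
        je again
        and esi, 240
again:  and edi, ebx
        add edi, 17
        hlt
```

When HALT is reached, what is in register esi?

mov ebx, 4 → ebx=4
mov esi, 39 → esi=39
mov edi, -2 → edi=-2
and esi, 6 → esi=39&6=6
imul edi, ebx → edi=(-2)*4=-8
cmp edi, 27  (cmp -8,27)
je again: not taken
and esi, 240 → esi=6&240=0
and edi, ebx → edi=(-8)&4=0
add edi, 17 → edi=0+17=17
halt.

0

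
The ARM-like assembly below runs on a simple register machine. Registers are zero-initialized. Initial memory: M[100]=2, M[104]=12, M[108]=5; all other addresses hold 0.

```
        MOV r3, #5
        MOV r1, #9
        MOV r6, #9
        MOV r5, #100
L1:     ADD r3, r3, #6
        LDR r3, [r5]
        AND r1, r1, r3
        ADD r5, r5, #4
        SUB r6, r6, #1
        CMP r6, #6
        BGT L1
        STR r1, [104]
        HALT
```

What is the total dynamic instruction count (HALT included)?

MOV r3, #5 → r3=5
MOV r1, #9 → r1=9
MOV r6, #9 → r6=9
MOV r5, #100 → r5=100
ADD r3, r3, #6 → r3=5+6=11
LDR r3, [r5] → r3=M[100]=2
AND r1, r1, r3 → r1=9&2=0
ADD r5, r5, #4 → r5=100+4=104
SUB r6, r6, #1 → r6=9-1=8
CMP r6, #6  (cmp 8,6)
BGT L1: taken
ADD r3, r3, #6 → r3=2+6=8
LDR r3, [r5] → r3=M[104]=12
AND r1, r1, r3 → r1=0&12=0
ADD r5, r5, #4 → r5=104+4=108
SUB r6, r6, #1 → r6=8-1=7
CMP r6, #6  (cmp 7,6)
BGT L1: taken
ADD r3, r3, #6 → r3=12+6=18
LDR r3, [r5] → r3=M[108]=5
AND r1, r1, r3 → r1=0&5=0
ADD r5, r5, #4 → r5=108+4=112
SUB r6, r6, #1 → r6=7-1=6
CMP r6, #6  (cmp 6,6)
BGT L1: not taken
STR r1, [104] → M[104]=0
halt.
Total executed instructions: 27.

27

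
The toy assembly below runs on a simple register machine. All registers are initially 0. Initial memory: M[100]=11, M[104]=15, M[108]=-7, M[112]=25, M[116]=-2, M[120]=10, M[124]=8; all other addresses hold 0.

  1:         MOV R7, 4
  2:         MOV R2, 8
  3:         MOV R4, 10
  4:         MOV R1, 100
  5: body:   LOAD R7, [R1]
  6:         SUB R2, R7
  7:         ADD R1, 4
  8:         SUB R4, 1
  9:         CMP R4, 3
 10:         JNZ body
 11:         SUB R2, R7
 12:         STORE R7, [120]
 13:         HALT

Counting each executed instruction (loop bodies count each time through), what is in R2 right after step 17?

R7=4
R2=8
R4=10
R1=100
R7=M[100]=11
R2=8-11=-3
R1=100+4=104
R4=10-1=9
CMP R4, 3  (cmp 9,3)
JNZ body: taken
R7=M[104]=15
R2=(-3)-15=-18
R1=104+4=108
R4=9-1=8
CMP R4, 3  (cmp 8,3)
JNZ body: taken
R7=M[108]=-7
After step 17: R2 = -18.

-18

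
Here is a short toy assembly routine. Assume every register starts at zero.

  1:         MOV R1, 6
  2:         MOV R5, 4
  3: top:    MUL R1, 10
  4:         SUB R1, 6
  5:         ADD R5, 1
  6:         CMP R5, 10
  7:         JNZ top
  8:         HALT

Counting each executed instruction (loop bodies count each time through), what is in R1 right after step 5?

54

MOV R1, 6 → R1=6
MOV R5, 4 → R5=4
MUL R1, 10 → R1=6*10=60
SUB R1, 6 → R1=60-6=54
ADD R5, 1 → R5=4+1=5
After step 5: R1 = 54.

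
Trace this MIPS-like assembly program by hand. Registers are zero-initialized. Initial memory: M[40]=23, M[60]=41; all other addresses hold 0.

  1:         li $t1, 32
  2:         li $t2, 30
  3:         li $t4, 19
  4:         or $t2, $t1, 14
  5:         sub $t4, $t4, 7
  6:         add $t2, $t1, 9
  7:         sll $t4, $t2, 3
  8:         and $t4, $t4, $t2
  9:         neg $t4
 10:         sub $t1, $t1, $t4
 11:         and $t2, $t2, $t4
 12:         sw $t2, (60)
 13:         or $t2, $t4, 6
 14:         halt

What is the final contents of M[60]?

after li $t1, 32: $t1=32
after li $t2, 30: $t2=30
after li $t4, 19: $t4=19
after or $t2, $t1, 14: $t2=32|14=46
after sub $t4, $t4, 7: $t4=19-7=12
after add $t2, $t1, 9: $t2=32+9=41
after sll $t4, $t2, 3: $t4=41<<3=328
after and $t4, $t4, $t2: $t4=328&41=8
after neg $t4: $t4=-(8)=-8
after sub $t1, $t1, $t4: $t1=32-(-8)=40
after and $t2, $t2, $t4: $t2=41&(-8)=40
sw $t2, (60) → M[60]=40
after or $t2, $t4, 6: $t2=(-8)|6=-2
halt.

40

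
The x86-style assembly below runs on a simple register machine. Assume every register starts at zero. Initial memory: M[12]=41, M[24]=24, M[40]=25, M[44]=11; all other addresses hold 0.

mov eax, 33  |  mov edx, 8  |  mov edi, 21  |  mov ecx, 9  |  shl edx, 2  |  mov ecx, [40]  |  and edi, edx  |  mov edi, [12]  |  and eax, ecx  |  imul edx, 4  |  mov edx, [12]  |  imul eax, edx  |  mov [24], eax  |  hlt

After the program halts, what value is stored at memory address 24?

41

after mov eax, 33: eax=33
after mov edx, 8: edx=8
after mov edi, 21: edi=21
after mov ecx, 9: ecx=9
after shl edx, 2: edx=8<<2=32
after mov ecx, [40]: ecx=M[40]=25
after and edi, edx: edi=21&32=0
after mov edi, [12]: edi=M[12]=41
after and eax, ecx: eax=33&25=1
after imul edx, 4: edx=32*4=128
after mov edx, [12]: edx=M[12]=41
after imul eax, edx: eax=1*41=41
mov [24], eax → M[24]=41
halt.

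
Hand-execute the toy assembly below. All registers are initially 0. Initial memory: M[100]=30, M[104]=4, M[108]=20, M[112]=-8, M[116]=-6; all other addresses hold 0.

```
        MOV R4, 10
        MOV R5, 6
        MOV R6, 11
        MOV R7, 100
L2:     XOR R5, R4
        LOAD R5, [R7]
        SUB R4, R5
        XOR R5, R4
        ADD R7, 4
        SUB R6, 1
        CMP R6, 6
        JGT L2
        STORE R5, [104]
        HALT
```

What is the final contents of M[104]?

MOV R4, 10 → R4=10
MOV R5, 6 → R5=6
MOV R6, 11 → R6=11
MOV R7, 100 → R7=100
XOR R5, R4 → R5=6^10=12
LOAD R5, [R7] → R5=M[100]=30
SUB R4, R5 → R4=10-30=-20
XOR R5, R4 → R5=30^(-20)=-14
ADD R7, 4 → R7=100+4=104
SUB R6, 1 → R6=11-1=10
CMP R6, 6  (cmp 10,6)
JGT L2: taken
XOR R5, R4 → R5=(-14)^(-20)=30
LOAD R5, [R7] → R5=M[104]=4
SUB R4, R5 → R4=(-20)-4=-24
XOR R5, R4 → R5=4^(-24)=-20
ADD R7, 4 → R7=104+4=108
SUB R6, 1 → R6=10-1=9
CMP R6, 6  (cmp 9,6)
JGT L2: taken
XOR R5, R4 → R5=(-20)^(-24)=4
LOAD R5, [R7] → R5=M[108]=20
SUB R4, R5 → R4=(-24)-20=-44
XOR R5, R4 → R5=20^(-44)=-64
ADD R7, 4 → R7=108+4=112
SUB R6, 1 → R6=9-1=8
CMP R6, 6  (cmp 8,6)
JGT L2: taken
XOR R5, R4 → R5=(-64)^(-44)=20
LOAD R5, [R7] → R5=M[112]=-8
SUB R4, R5 → R4=(-44)-(-8)=-36
XOR R5, R4 → R5=(-8)^(-36)=36
ADD R7, 4 → R7=112+4=116
SUB R6, 1 → R6=8-1=7
CMP R6, 6  (cmp 7,6)
JGT L2: taken
XOR R5, R4 → R5=36^(-36)=-8
LOAD R5, [R7] → R5=M[116]=-6
SUB R4, R5 → R4=(-36)-(-6)=-30
XOR R5, R4 → R5=(-6)^(-30)=24
ADD R7, 4 → R7=116+4=120
SUB R6, 1 → R6=7-1=6
CMP R6, 6  (cmp 6,6)
JGT L2: not taken
STORE R5, [104] → M[104]=24
halt.

24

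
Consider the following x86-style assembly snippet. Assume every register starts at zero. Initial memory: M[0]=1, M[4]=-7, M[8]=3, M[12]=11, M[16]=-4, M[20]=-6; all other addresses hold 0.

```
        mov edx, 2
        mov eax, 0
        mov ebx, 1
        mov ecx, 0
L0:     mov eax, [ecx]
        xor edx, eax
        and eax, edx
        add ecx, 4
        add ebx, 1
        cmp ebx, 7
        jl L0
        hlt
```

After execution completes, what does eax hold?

after mov edx, 2: edx=2
after mov eax, 0: eax=0
after mov ebx, 1: ebx=1
after mov ecx, 0: ecx=0
after mov eax, [ecx]: eax=M[0]=1
after xor edx, eax: edx=2^1=3
after and eax, edx: eax=1&3=1
after add ecx, 4: ecx=0+4=4
after add ebx, 1: ebx=1+1=2
cmp ebx, 7  (cmp 2,7)
jl L0: taken
after mov eax, [ecx]: eax=M[4]=-7
after xor edx, eax: edx=3^(-7)=-6
after and eax, edx: eax=(-7)&(-6)=-8
after add ecx, 4: ecx=4+4=8
after add ebx, 1: ebx=2+1=3
cmp ebx, 7  (cmp 3,7)
jl L0: taken
after mov eax, [ecx]: eax=M[8]=3
after xor edx, eax: edx=(-6)^3=-7
after and eax, edx: eax=3&(-7)=1
after add ecx, 4: ecx=8+4=12
after add ebx, 1: ebx=3+1=4
cmp ebx, 7  (cmp 4,7)
jl L0: taken
after mov eax, [ecx]: eax=M[12]=11
after xor edx, eax: edx=(-7)^11=-14
after and eax, edx: eax=11&(-14)=2
after add ecx, 4: ecx=12+4=16
after add ebx, 1: ebx=4+1=5
cmp ebx, 7  (cmp 5,7)
jl L0: taken
after mov eax, [ecx]: eax=M[16]=-4
after xor edx, eax: edx=(-14)^(-4)=14
after and eax, edx: eax=(-4)&14=12
after add ecx, 4: ecx=16+4=20
after add ebx, 1: ebx=5+1=6
cmp ebx, 7  (cmp 6,7)
jl L0: taken
after mov eax, [ecx]: eax=M[20]=-6
after xor edx, eax: edx=14^(-6)=-12
after and eax, edx: eax=(-6)&(-12)=-16
after add ecx, 4: ecx=20+4=24
after add ebx, 1: ebx=6+1=7
cmp ebx, 7  (cmp 7,7)
jl L0: not taken
halt.

-16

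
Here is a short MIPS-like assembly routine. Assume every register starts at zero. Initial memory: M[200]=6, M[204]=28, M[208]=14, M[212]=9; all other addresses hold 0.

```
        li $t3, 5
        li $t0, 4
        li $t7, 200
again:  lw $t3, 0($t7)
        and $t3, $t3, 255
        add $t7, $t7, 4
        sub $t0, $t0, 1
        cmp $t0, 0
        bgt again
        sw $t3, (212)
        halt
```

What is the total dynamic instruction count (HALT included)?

29

$t3=5
$t0=4
$t7=200
$t3=M[200]=6
$t3=6&255=6
$t7=200+4=204
$t0=4-1=3
cmp $t0, 0  (cmp 3,0)
bgt again: taken
$t3=M[204]=28
$t3=28&255=28
$t7=204+4=208
$t0=3-1=2
cmp $t0, 0  (cmp 2,0)
bgt again: taken
$t3=M[208]=14
$t3=14&255=14
$t7=208+4=212
$t0=2-1=1
cmp $t0, 0  (cmp 1,0)
bgt again: taken
$t3=M[212]=9
$t3=9&255=9
$t7=212+4=216
$t0=1-1=0
cmp $t0, 0  (cmp 0,0)
bgt again: not taken
sw $t3, (212) → M[212]=9
halt.
Total executed instructions: 29.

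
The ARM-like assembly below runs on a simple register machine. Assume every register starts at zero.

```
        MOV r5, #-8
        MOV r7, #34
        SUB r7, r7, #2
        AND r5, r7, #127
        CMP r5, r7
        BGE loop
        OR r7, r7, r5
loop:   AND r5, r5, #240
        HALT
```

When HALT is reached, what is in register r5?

32

after MOV r5, #-8: r5=-8
after MOV r7, #34: r7=34
after SUB r7, r7, #2: r7=34-2=32
after AND r5, r7, #127: r5=32&127=32
CMP r5, r7  (cmp 32,32)
BGE loop: taken
after AND r5, r5, #240: r5=32&240=32
halt.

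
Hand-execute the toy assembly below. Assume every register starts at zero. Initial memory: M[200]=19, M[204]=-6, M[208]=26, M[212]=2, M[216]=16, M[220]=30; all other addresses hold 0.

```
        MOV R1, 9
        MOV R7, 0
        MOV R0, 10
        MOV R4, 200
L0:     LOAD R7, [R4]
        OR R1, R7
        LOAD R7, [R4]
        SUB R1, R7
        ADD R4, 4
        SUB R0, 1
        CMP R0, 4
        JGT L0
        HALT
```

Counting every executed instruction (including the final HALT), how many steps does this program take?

53

MOV R1, 9 → R1=9
MOV R7, 0 → R7=0
MOV R0, 10 → R0=10
MOV R4, 200 → R4=200
LOAD R7, [R4] → R7=M[200]=19
OR R1, R7 → R1=9|19=27
LOAD R7, [R4] → R7=M[200]=19
SUB R1, R7 → R1=27-19=8
ADD R4, 4 → R4=200+4=204
SUB R0, 1 → R0=10-1=9
CMP R0, 4  (cmp 9,4)
JGT L0: taken
LOAD R7, [R4] → R7=M[204]=-6
OR R1, R7 → R1=8|(-6)=-6
LOAD R7, [R4] → R7=M[204]=-6
SUB R1, R7 → R1=(-6)-(-6)=0
ADD R4, 4 → R4=204+4=208
SUB R0, 1 → R0=9-1=8
CMP R0, 4  (cmp 8,4)
JGT L0: taken
LOAD R7, [R4] → R7=M[208]=26
OR R1, R7 → R1=0|26=26
LOAD R7, [R4] → R7=M[208]=26
SUB R1, R7 → R1=26-26=0
ADD R4, 4 → R4=208+4=212
SUB R0, 1 → R0=8-1=7
CMP R0, 4  (cmp 7,4)
JGT L0: taken
LOAD R7, [R4] → R7=M[212]=2
OR R1, R7 → R1=0|2=2
LOAD R7, [R4] → R7=M[212]=2
SUB R1, R7 → R1=2-2=0
ADD R4, 4 → R4=212+4=216
SUB R0, 1 → R0=7-1=6
CMP R0, 4  (cmp 6,4)
JGT L0: taken
LOAD R7, [R4] → R7=M[216]=16
OR R1, R7 → R1=0|16=16
LOAD R7, [R4] → R7=M[216]=16
SUB R1, R7 → R1=16-16=0
ADD R4, 4 → R4=216+4=220
SUB R0, 1 → R0=6-1=5
CMP R0, 4  (cmp 5,4)
JGT L0: taken
LOAD R7, [R4] → R7=M[220]=30
OR R1, R7 → R1=0|30=30
LOAD R7, [R4] → R7=M[220]=30
SUB R1, R7 → R1=30-30=0
ADD R4, 4 → R4=220+4=224
SUB R0, 1 → R0=5-1=4
CMP R0, 4  (cmp 4,4)
JGT L0: not taken
halt.
Total executed instructions: 53.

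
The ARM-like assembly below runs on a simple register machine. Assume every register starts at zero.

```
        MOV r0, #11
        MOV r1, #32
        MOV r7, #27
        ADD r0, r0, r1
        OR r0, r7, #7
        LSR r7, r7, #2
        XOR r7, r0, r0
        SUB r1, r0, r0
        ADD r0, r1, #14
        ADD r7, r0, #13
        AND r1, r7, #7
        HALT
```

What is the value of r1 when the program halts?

MOV r0, #11 → r0=11
MOV r1, #32 → r1=32
MOV r7, #27 → r7=27
ADD r0, r0, r1 → r0=11+32=43
OR r0, r7, #7 → r0=27|7=31
LSR r7, r7, #2 → r7=27>>2=6
XOR r7, r0, r0 → r7=31^31=0
SUB r1, r0, r0 → r1=31-31=0
ADD r0, r1, #14 → r0=0+14=14
ADD r7, r0, #13 → r7=14+13=27
AND r1, r7, #7 → r1=27&7=3
halt.

3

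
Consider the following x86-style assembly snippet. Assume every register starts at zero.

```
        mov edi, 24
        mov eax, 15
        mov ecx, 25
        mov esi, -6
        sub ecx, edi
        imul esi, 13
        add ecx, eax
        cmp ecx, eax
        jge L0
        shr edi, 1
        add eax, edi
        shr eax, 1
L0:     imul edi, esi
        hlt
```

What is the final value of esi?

after mov edi, 24: edi=24
after mov eax, 15: eax=15
after mov ecx, 25: ecx=25
after mov esi, -6: esi=-6
after sub ecx, edi: ecx=25-24=1
after imul esi, 13: esi=(-6)*13=-78
after add ecx, eax: ecx=1+15=16
cmp ecx, eax  (cmp 16,15)
jge L0: taken
after imul edi, esi: edi=24*(-78)=-1872
halt.

-78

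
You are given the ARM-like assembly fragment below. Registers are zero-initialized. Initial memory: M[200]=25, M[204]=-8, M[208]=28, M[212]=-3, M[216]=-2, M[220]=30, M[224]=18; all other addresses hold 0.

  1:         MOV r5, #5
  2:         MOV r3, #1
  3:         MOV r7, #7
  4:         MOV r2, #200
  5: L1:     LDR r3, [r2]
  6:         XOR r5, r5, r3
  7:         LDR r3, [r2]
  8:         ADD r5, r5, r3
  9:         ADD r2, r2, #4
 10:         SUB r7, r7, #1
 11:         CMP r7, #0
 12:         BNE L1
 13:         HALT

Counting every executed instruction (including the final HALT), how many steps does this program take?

61

after MOV r5, #5: r5=5
after MOV r3, #1: r3=1
after MOV r7, #7: r7=7
after MOV r2, #200: r2=200
after LDR r3, [r2]: r3=M[200]=25
after XOR r5, r5, r3: r5=5^25=28
after LDR r3, [r2]: r3=M[200]=25
after ADD r5, r5, r3: r5=28+25=53
after ADD r2, r2, #4: r2=200+4=204
after SUB r7, r7, #1: r7=7-1=6
CMP r7, #0  (cmp 6,0)
BNE L1: taken
after LDR r3, [r2]: r3=M[204]=-8
after XOR r5, r5, r3: r5=53^(-8)=-51
after LDR r3, [r2]: r3=M[204]=-8
after ADD r5, r5, r3: r5=(-51)+(-8)=-59
after ADD r2, r2, #4: r2=204+4=208
after SUB r7, r7, #1: r7=6-1=5
CMP r7, #0  (cmp 5,0)
BNE L1: taken
after LDR r3, [r2]: r3=M[208]=28
after XOR r5, r5, r3: r5=(-59)^28=-39
after LDR r3, [r2]: r3=M[208]=28
after ADD r5, r5, r3: r5=(-39)+28=-11
after ADD r2, r2, #4: r2=208+4=212
after SUB r7, r7, #1: r7=5-1=4
CMP r7, #0  (cmp 4,0)
BNE L1: taken
after LDR r3, [r2]: r3=M[212]=-3
after XOR r5, r5, r3: r5=(-11)^(-3)=8
after LDR r3, [r2]: r3=M[212]=-3
after ADD r5, r5, r3: r5=8+(-3)=5
after ADD r2, r2, #4: r2=212+4=216
after SUB r7, r7, #1: r7=4-1=3
CMP r7, #0  (cmp 3,0)
BNE L1: taken
after LDR r3, [r2]: r3=M[216]=-2
after XOR r5, r5, r3: r5=5^(-2)=-5
after LDR r3, [r2]: r3=M[216]=-2
after ADD r5, r5, r3: r5=(-5)+(-2)=-7
after ADD r2, r2, #4: r2=216+4=220
after SUB r7, r7, #1: r7=3-1=2
CMP r7, #0  (cmp 2,0)
BNE L1: taken
after LDR r3, [r2]: r3=M[220]=30
after XOR r5, r5, r3: r5=(-7)^30=-25
after LDR r3, [r2]: r3=M[220]=30
after ADD r5, r5, r3: r5=(-25)+30=5
after ADD r2, r2, #4: r2=220+4=224
after SUB r7, r7, #1: r7=2-1=1
CMP r7, #0  (cmp 1,0)
BNE L1: taken
after LDR r3, [r2]: r3=M[224]=18
after XOR r5, r5, r3: r5=5^18=23
after LDR r3, [r2]: r3=M[224]=18
after ADD r5, r5, r3: r5=23+18=41
after ADD r2, r2, #4: r2=224+4=228
after SUB r7, r7, #1: r7=1-1=0
CMP r7, #0  (cmp 0,0)
BNE L1: not taken
halt.
Total executed instructions: 61.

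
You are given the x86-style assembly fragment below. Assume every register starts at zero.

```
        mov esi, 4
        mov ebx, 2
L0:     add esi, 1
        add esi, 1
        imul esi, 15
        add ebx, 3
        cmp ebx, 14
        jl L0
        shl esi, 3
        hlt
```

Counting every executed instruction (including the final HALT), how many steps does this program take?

mov esi, 4 → esi=4
mov ebx, 2 → ebx=2
add esi, 1 → esi=4+1=5
add esi, 1 → esi=5+1=6
imul esi, 15 → esi=6*15=90
add ebx, 3 → ebx=2+3=5
cmp ebx, 14  (cmp 5,14)
jl L0: taken
add esi, 1 → esi=90+1=91
add esi, 1 → esi=91+1=92
imul esi, 15 → esi=92*15=1380
add ebx, 3 → ebx=5+3=8
cmp ebx, 14  (cmp 8,14)
jl L0: taken
add esi, 1 → esi=1380+1=1381
add esi, 1 → esi=1381+1=1382
imul esi, 15 → esi=1382*15=20730
add ebx, 3 → ebx=8+3=11
cmp ebx, 14  (cmp 11,14)
jl L0: taken
add esi, 1 → esi=20730+1=20731
add esi, 1 → esi=20731+1=20732
imul esi, 15 → esi=20732*15=310980
add ebx, 3 → ebx=11+3=14
cmp ebx, 14  (cmp 14,14)
jl L0: not taken
shl esi, 3 → esi=310980<<3=2487840
halt.
Total executed instructions: 28.

28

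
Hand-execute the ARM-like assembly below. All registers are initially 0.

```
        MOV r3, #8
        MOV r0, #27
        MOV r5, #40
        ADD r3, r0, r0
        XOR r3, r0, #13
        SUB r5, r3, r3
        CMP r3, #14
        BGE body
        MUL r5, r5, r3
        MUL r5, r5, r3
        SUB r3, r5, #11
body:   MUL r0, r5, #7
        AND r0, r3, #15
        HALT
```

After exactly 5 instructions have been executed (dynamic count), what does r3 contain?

22

after MOV r3, #8: r3=8
after MOV r0, #27: r0=27
after MOV r5, #40: r5=40
after ADD r3, r0, r0: r3=27+27=54
after XOR r3, r0, #13: r3=27^13=22
After step 5: r3 = 22.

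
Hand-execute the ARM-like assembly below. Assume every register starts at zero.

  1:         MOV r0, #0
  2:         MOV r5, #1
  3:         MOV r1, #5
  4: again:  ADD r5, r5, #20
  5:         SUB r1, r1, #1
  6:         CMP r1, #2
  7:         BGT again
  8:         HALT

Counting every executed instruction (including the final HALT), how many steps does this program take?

r0=0
r5=1
r1=5
r5=1+20=21
r1=5-1=4
CMP r1, #2  (cmp 4,2)
BGT again: taken
r5=21+20=41
r1=4-1=3
CMP r1, #2  (cmp 3,2)
BGT again: taken
r5=41+20=61
r1=3-1=2
CMP r1, #2  (cmp 2,2)
BGT again: not taken
halt.
Total executed instructions: 16.

16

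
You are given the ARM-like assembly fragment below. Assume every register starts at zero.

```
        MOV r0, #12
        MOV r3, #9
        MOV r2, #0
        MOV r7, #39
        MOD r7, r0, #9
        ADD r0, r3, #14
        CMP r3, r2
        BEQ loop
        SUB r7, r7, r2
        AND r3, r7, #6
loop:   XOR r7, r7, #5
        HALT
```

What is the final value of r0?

23

after MOV r0, #12: r0=12
after MOV r3, #9: r3=9
after MOV r2, #0: r2=0
after MOV r7, #39: r7=39
after MOD r7, r0, #9: r7=12%9=3
after ADD r0, r3, #14: r0=9+14=23
CMP r3, r2  (cmp 9,0)
BEQ loop: not taken
after SUB r7, r7, r2: r7=3-0=3
after AND r3, r7, #6: r3=3&6=2
after XOR r7, r7, #5: r7=3^5=6
halt.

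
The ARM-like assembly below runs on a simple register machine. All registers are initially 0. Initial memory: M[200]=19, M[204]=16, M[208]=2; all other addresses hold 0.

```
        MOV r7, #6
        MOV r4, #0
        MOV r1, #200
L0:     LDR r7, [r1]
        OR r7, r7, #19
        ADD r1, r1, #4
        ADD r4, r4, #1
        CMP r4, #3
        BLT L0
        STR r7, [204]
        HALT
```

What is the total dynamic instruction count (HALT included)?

23

r7=6
r4=0
r1=200
r7=M[200]=19
r7=19|19=19
r1=200+4=204
r4=0+1=1
CMP r4, #3  (cmp 1,3)
BLT L0: taken
r7=M[204]=16
r7=16|19=19
r1=204+4=208
r4=1+1=2
CMP r4, #3  (cmp 2,3)
BLT L0: taken
r7=M[208]=2
r7=2|19=19
r1=208+4=212
r4=2+1=3
CMP r4, #3  (cmp 3,3)
BLT L0: not taken
STR r7, [204] → M[204]=19
halt.
Total executed instructions: 23.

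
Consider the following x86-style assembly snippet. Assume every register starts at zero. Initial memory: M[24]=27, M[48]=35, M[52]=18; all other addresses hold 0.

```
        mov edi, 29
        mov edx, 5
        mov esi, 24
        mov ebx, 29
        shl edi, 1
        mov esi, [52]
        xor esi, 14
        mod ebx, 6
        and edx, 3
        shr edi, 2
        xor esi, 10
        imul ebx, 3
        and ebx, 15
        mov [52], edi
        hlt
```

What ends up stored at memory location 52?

mov edi, 29 → edi=29
mov edx, 5 → edx=5
mov esi, 24 → esi=24
mov ebx, 29 → ebx=29
shl edi, 1 → edi=29<<1=58
mov esi, [52] → esi=M[52]=18
xor esi, 14 → esi=18^14=28
mod ebx, 6 → ebx=29%6=5
and edx, 3 → edx=5&3=1
shr edi, 2 → edi=58>>2=14
xor esi, 10 → esi=28^10=22
imul ebx, 3 → ebx=5*3=15
and ebx, 15 → ebx=15&15=15
mov [52], edi → M[52]=14
halt.

14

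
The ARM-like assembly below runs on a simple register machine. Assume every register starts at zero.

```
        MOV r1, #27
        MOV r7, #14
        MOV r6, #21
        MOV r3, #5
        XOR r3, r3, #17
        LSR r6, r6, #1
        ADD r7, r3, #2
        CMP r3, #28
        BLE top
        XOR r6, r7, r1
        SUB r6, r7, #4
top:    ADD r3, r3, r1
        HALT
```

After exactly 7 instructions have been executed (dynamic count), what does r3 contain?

20

after MOV r1, #27: r1=27
after MOV r7, #14: r7=14
after MOV r6, #21: r6=21
after MOV r3, #5: r3=5
after XOR r3, r3, #17: r3=5^17=20
after LSR r6, r6, #1: r6=21>>1=10
after ADD r7, r3, #2: r7=20+2=22
After step 7: r3 = 20.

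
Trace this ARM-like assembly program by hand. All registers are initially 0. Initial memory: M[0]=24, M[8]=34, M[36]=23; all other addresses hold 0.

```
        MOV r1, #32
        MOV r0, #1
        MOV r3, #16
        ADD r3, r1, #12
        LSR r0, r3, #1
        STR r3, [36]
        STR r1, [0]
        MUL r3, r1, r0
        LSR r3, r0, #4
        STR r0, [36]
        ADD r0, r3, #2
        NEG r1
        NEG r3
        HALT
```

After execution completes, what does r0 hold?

MOV r1, #32 → r1=32
MOV r0, #1 → r0=1
MOV r3, #16 → r3=16
ADD r3, r1, #12 → r3=32+12=44
LSR r0, r3, #1 → r0=44>>1=22
STR r3, [36] → M[36]=44
STR r1, [0] → M[0]=32
MUL r3, r1, r0 → r3=32*22=704
LSR r3, r0, #4 → r3=22>>4=1
STR r0, [36] → M[36]=22
ADD r0, r3, #2 → r0=1+2=3
NEG r1 → r1=-(32)=-32
NEG r3 → r3=-(1)=-1
halt.

3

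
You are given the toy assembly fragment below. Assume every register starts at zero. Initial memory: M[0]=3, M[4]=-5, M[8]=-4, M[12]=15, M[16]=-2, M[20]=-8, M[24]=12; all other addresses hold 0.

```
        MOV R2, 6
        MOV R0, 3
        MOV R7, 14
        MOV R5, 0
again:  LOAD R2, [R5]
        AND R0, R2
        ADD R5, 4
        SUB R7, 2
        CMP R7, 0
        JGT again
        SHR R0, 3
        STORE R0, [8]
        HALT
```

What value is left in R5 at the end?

after MOV R2, 6: R2=6
after MOV R0, 3: R0=3
after MOV R7, 14: R7=14
after MOV R5, 0: R5=0
after LOAD R2, [R5]: R2=M[0]=3
after AND R0, R2: R0=3&3=3
after ADD R5, 4: R5=0+4=4
after SUB R7, 2: R7=14-2=12
CMP R7, 0  (cmp 12,0)
JGT again: taken
after LOAD R2, [R5]: R2=M[4]=-5
after AND R0, R2: R0=3&(-5)=3
after ADD R5, 4: R5=4+4=8
after SUB R7, 2: R7=12-2=10
CMP R7, 0  (cmp 10,0)
JGT again: taken
after LOAD R2, [R5]: R2=M[8]=-4
after AND R0, R2: R0=3&(-4)=0
after ADD R5, 4: R5=8+4=12
after SUB R7, 2: R7=10-2=8
CMP R7, 0  (cmp 8,0)
JGT again: taken
after LOAD R2, [R5]: R2=M[12]=15
after AND R0, R2: R0=0&15=0
after ADD R5, 4: R5=12+4=16
after SUB R7, 2: R7=8-2=6
CMP R7, 0  (cmp 6,0)
JGT again: taken
after LOAD R2, [R5]: R2=M[16]=-2
after AND R0, R2: R0=0&(-2)=0
after ADD R5, 4: R5=16+4=20
after SUB R7, 2: R7=6-2=4
CMP R7, 0  (cmp 4,0)
JGT again: taken
after LOAD R2, [R5]: R2=M[20]=-8
after AND R0, R2: R0=0&(-8)=0
after ADD R5, 4: R5=20+4=24
after SUB R7, 2: R7=4-2=2
CMP R7, 0  (cmp 2,0)
JGT again: taken
after LOAD R2, [R5]: R2=M[24]=12
after AND R0, R2: R0=0&12=0
after ADD R5, 4: R5=24+4=28
after SUB R7, 2: R7=2-2=0
CMP R7, 0  (cmp 0,0)
JGT again: not taken
after SHR R0, 3: R0=0>>3=0
STORE R0, [8] → M[8]=0
halt.

28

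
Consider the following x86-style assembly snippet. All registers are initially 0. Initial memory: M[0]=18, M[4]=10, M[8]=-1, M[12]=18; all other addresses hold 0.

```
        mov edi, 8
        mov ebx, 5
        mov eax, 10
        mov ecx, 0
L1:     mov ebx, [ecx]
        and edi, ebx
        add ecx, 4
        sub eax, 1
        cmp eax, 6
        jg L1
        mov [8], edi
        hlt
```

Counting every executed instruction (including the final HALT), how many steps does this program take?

30

edi=8
ebx=5
eax=10
ecx=0
ebx=M[0]=18
edi=8&18=0
ecx=0+4=4
eax=10-1=9
cmp eax, 6  (cmp 9,6)
jg L1: taken
ebx=M[4]=10
edi=0&10=0
ecx=4+4=8
eax=9-1=8
cmp eax, 6  (cmp 8,6)
jg L1: taken
ebx=M[8]=-1
edi=0&(-1)=0
ecx=8+4=12
eax=8-1=7
cmp eax, 6  (cmp 7,6)
jg L1: taken
ebx=M[12]=18
edi=0&18=0
ecx=12+4=16
eax=7-1=6
cmp eax, 6  (cmp 6,6)
jg L1: not taken
mov [8], edi → M[8]=0
halt.
Total executed instructions: 30.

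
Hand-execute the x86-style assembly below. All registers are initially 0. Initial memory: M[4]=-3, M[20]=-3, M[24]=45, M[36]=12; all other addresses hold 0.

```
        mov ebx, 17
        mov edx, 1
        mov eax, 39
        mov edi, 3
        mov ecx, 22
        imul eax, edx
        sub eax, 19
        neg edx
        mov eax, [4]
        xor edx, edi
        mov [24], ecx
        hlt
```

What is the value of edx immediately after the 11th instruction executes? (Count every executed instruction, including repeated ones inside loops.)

ebx=17
edx=1
eax=39
edi=3
ecx=22
eax=39*1=39
eax=39-19=20
edx=-(1)=-1
eax=M[4]=-3
edx=(-1)^3=-4
mov [24], ecx → M[24]=22
After step 11: edx = -4.

-4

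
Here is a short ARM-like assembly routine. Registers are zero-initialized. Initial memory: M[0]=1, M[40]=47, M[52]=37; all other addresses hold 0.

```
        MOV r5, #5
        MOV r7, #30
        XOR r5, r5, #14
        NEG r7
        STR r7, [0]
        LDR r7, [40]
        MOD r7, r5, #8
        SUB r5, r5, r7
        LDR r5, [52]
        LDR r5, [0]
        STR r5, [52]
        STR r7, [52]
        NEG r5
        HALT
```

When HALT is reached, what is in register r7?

3

after MOV r5, #5: r5=5
after MOV r7, #30: r7=30
after XOR r5, r5, #14: r5=5^14=11
after NEG r7: r7=-(30)=-30
STR r7, [0] → M[0]=-30
after LDR r7, [40]: r7=M[40]=47
after MOD r7, r5, #8: r7=11%8=3
after SUB r5, r5, r7: r5=11-3=8
after LDR r5, [52]: r5=M[52]=37
after LDR r5, [0]: r5=M[0]=-30
STR r5, [52] → M[52]=-30
STR r7, [52] → M[52]=3
after NEG r5: r5=-(-30)=30
halt.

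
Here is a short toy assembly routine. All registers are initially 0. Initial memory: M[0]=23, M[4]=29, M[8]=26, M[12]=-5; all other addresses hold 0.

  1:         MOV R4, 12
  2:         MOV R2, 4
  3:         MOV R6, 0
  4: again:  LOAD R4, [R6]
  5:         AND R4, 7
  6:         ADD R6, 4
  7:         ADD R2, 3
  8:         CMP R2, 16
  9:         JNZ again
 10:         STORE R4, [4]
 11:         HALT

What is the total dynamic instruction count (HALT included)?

MOV R4, 12 → R4=12
MOV R2, 4 → R2=4
MOV R6, 0 → R6=0
LOAD R4, [R6] → R4=M[0]=23
AND R4, 7 → R4=23&7=7
ADD R6, 4 → R6=0+4=4
ADD R2, 3 → R2=4+3=7
CMP R2, 16  (cmp 7,16)
JNZ again: taken
LOAD R4, [R6] → R4=M[4]=29
AND R4, 7 → R4=29&7=5
ADD R6, 4 → R6=4+4=8
ADD R2, 3 → R2=7+3=10
CMP R2, 16  (cmp 10,16)
JNZ again: taken
LOAD R4, [R6] → R4=M[8]=26
AND R4, 7 → R4=26&7=2
ADD R6, 4 → R6=8+4=12
ADD R2, 3 → R2=10+3=13
CMP R2, 16  (cmp 13,16)
JNZ again: taken
LOAD R4, [R6] → R4=M[12]=-5
AND R4, 7 → R4=(-5)&7=3
ADD R6, 4 → R6=12+4=16
ADD R2, 3 → R2=13+3=16
CMP R2, 16  (cmp 16,16)
JNZ again: not taken
STORE R4, [4] → M[4]=3
halt.
Total executed instructions: 29.

29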